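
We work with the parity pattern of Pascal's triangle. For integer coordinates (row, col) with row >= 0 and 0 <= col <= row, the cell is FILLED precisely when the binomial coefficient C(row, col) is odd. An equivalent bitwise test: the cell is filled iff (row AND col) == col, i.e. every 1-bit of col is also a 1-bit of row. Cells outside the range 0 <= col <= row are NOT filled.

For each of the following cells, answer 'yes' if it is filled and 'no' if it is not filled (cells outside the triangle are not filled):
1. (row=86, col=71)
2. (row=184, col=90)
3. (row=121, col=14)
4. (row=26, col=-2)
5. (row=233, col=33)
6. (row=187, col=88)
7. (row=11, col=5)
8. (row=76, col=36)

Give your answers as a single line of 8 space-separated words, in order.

(86,71): row=0b1010110, col=0b1000111, row AND col = 0b1000110 = 70; 70 != 71 -> empty
(184,90): row=0b10111000, col=0b1011010, row AND col = 0b11000 = 24; 24 != 90 -> empty
(121,14): row=0b1111001, col=0b1110, row AND col = 0b1000 = 8; 8 != 14 -> empty
(26,-2): col outside [0, 26] -> not filled
(233,33): row=0b11101001, col=0b100001, row AND col = 0b100001 = 33; 33 == 33 -> filled
(187,88): row=0b10111011, col=0b1011000, row AND col = 0b11000 = 24; 24 != 88 -> empty
(11,5): row=0b1011, col=0b101, row AND col = 0b1 = 1; 1 != 5 -> empty
(76,36): row=0b1001100, col=0b100100, row AND col = 0b100 = 4; 4 != 36 -> empty

Answer: no no no no yes no no no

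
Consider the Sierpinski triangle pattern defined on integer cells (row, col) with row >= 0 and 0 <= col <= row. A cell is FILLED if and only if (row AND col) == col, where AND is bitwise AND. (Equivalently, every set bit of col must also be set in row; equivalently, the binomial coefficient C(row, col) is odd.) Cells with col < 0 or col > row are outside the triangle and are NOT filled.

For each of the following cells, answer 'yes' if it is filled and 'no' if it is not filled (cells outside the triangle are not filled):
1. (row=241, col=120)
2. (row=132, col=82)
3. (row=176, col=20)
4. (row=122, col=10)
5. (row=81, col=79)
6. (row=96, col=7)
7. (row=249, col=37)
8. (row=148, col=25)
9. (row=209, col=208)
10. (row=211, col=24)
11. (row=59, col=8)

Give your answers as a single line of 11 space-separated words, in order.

(241,120): row=0b11110001, col=0b1111000, row AND col = 0b1110000 = 112; 112 != 120 -> empty
(132,82): row=0b10000100, col=0b1010010, row AND col = 0b0 = 0; 0 != 82 -> empty
(176,20): row=0b10110000, col=0b10100, row AND col = 0b10000 = 16; 16 != 20 -> empty
(122,10): row=0b1111010, col=0b1010, row AND col = 0b1010 = 10; 10 == 10 -> filled
(81,79): row=0b1010001, col=0b1001111, row AND col = 0b1000001 = 65; 65 != 79 -> empty
(96,7): row=0b1100000, col=0b111, row AND col = 0b0 = 0; 0 != 7 -> empty
(249,37): row=0b11111001, col=0b100101, row AND col = 0b100001 = 33; 33 != 37 -> empty
(148,25): row=0b10010100, col=0b11001, row AND col = 0b10000 = 16; 16 != 25 -> empty
(209,208): row=0b11010001, col=0b11010000, row AND col = 0b11010000 = 208; 208 == 208 -> filled
(211,24): row=0b11010011, col=0b11000, row AND col = 0b10000 = 16; 16 != 24 -> empty
(59,8): row=0b111011, col=0b1000, row AND col = 0b1000 = 8; 8 == 8 -> filled

Answer: no no no yes no no no no yes no yes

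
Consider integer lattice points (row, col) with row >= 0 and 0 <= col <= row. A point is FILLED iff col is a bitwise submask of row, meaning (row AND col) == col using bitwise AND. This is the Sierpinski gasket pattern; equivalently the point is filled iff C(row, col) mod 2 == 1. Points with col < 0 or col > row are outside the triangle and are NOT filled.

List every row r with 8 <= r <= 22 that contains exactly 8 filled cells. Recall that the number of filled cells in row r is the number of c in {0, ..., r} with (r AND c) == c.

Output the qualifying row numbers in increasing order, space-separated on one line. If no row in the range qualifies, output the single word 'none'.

Row r has 2^popcount(r) filled cells, so we need popcount(r) = log2(8) = 3.
Scan r = 8..22 and keep those with exactly 3 one-bits:
r=8=1000 popcount=1 -> skip
r=9=1001 popcount=2 -> skip
r=10=1010 popcount=2 -> skip
r=11=1011 popcount=3 -> KEEP
r=12=1100 popcount=2 -> skip
r=13=1101 popcount=3 -> KEEP
r=14=1110 popcount=3 -> KEEP
r=15=1111 popcount=4 -> skip
r=16=10000 popcount=1 -> skip
r=17=10001 popcount=2 -> skip
r=18=10010 popcount=2 -> skip
r=19=10011 popcount=3 -> KEEP
r=20=10100 popcount=2 -> skip
r=21=10101 popcount=3 -> KEEP
r=22=10110 popcount=3 -> KEEP
Kept rows: 11 13 14 19 21 22

Answer: 11 13 14 19 21 22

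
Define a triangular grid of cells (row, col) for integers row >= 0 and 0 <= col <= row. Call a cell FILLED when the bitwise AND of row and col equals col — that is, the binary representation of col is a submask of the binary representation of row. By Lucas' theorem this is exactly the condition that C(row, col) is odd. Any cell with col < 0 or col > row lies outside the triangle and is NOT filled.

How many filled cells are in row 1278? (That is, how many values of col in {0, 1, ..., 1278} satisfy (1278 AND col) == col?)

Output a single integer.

1278 in binary = 10011111110
popcount(1278) = number of 1-bits in 10011111110 = 8
A col c satisfies (1278 AND c) == c iff every set bit of c is also set in 1278; each of the 8 set bits of 1278 can independently be on or off in c.
count = 2^8 = 256

Answer: 256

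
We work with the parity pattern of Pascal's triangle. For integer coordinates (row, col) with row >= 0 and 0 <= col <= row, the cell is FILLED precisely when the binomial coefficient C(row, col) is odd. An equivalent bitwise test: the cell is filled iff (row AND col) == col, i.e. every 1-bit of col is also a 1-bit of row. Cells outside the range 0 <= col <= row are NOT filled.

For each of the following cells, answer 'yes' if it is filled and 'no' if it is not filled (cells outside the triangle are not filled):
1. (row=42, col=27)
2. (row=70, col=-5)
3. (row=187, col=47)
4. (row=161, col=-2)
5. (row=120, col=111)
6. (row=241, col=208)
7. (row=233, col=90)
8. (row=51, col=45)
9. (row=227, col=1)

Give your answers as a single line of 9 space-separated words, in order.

Answer: no no no no no yes no no yes

Derivation:
(42,27): row=0b101010, col=0b11011, row AND col = 0b1010 = 10; 10 != 27 -> empty
(70,-5): col outside [0, 70] -> not filled
(187,47): row=0b10111011, col=0b101111, row AND col = 0b101011 = 43; 43 != 47 -> empty
(161,-2): col outside [0, 161] -> not filled
(120,111): row=0b1111000, col=0b1101111, row AND col = 0b1101000 = 104; 104 != 111 -> empty
(241,208): row=0b11110001, col=0b11010000, row AND col = 0b11010000 = 208; 208 == 208 -> filled
(233,90): row=0b11101001, col=0b1011010, row AND col = 0b1001000 = 72; 72 != 90 -> empty
(51,45): row=0b110011, col=0b101101, row AND col = 0b100001 = 33; 33 != 45 -> empty
(227,1): row=0b11100011, col=0b1, row AND col = 0b1 = 1; 1 == 1 -> filled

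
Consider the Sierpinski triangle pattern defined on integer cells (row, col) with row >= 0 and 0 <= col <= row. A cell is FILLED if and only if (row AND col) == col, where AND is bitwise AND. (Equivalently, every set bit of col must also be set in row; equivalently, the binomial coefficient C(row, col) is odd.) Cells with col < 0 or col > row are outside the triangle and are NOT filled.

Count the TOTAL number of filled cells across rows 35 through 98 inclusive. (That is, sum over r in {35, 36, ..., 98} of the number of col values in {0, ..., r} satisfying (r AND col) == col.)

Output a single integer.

Answer: 982

Derivation:
r35=100011 pc3: +8 =8
r36=100100 pc2: +4 =12
r37=100101 pc3: +8 =20
r38=100110 pc3: +8 =28
r39=100111 pc4: +16 =44
r40=101000 pc2: +4 =48
r41=101001 pc3: +8 =56
r42=101010 pc3: +8 =64
r43=101011 pc4: +16 =80
r44=101100 pc3: +8 =88
r45=101101 pc4: +16 =104
r46=101110 pc4: +16 =120
r47=101111 pc5: +32 =152
r48=110000 pc2: +4 =156
r49=110001 pc3: +8 =164
r50=110010 pc3: +8 =172
r51=110011 pc4: +16 =188
r52=110100 pc3: +8 =196
r53=110101 pc4: +16 =212
r54=110110 pc4: +16 =228
r55=110111 pc5: +32 =260
r56=111000 pc3: +8 =268
r57=111001 pc4: +16 =284
r58=111010 pc4: +16 =300
r59=111011 pc5: +32 =332
r60=111100 pc4: +16 =348
r61=111101 pc5: +32 =380
r62=111110 pc5: +32 =412
r63=111111 pc6: +64 =476
r64=1000000 pc1: +2 =478
r65=1000001 pc2: +4 =482
r66=1000010 pc2: +4 =486
r67=1000011 pc3: +8 =494
r68=1000100 pc2: +4 =498
r69=1000101 pc3: +8 =506
r70=1000110 pc3: +8 =514
r71=1000111 pc4: +16 =530
r72=1001000 pc2: +4 =534
r73=1001001 pc3: +8 =542
r74=1001010 pc3: +8 =550
r75=1001011 pc4: +16 =566
r76=1001100 pc3: +8 =574
r77=1001101 pc4: +16 =590
r78=1001110 pc4: +16 =606
r79=1001111 pc5: +32 =638
r80=1010000 pc2: +4 =642
r81=1010001 pc3: +8 =650
r82=1010010 pc3: +8 =658
r83=1010011 pc4: +16 =674
r84=1010100 pc3: +8 =682
r85=1010101 pc4: +16 =698
r86=1010110 pc4: +16 =714
r87=1010111 pc5: +32 =746
r88=1011000 pc3: +8 =754
r89=1011001 pc4: +16 =770
r90=1011010 pc4: +16 =786
r91=1011011 pc5: +32 =818
r92=1011100 pc4: +16 =834
r93=1011101 pc5: +32 =866
r94=1011110 pc5: +32 =898
r95=1011111 pc6: +64 =962
r96=1100000 pc2: +4 =966
r97=1100001 pc3: +8 =974
r98=1100010 pc3: +8 =982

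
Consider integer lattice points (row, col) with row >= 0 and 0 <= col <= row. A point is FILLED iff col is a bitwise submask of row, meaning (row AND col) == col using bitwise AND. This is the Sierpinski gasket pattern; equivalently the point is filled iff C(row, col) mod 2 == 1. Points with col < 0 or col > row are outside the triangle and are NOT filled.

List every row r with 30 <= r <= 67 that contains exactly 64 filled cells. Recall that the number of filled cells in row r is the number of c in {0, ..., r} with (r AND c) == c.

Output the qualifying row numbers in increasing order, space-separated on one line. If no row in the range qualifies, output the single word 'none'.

Answer: 63

Derivation:
Row r has 2^popcount(r) filled cells, so we need popcount(r) = log2(64) = 6.
Scan r = 30..67 and keep those with exactly 6 one-bits:
r=30=11110 popcount=4 -> skip
r=31=11111 popcount=5 -> skip
r=32=100000 popcount=1 -> skip
r=33=100001 popcount=2 -> skip
r=34=100010 popcount=2 -> skip
r=35=100011 popcount=3 -> skip
r=36=100100 popcount=2 -> skip
r=37=100101 popcount=3 -> skip
r=38=100110 popcount=3 -> skip
r=39=100111 popcount=4 -> skip
r=40=101000 popcount=2 -> skip
r=41=101001 popcount=3 -> skip
r=42=101010 popcount=3 -> skip
r=43=101011 popcount=4 -> skip
r=44=101100 popcount=3 -> skip
r=45=101101 popcount=4 -> skip
r=46=101110 popcount=4 -> skip
r=47=101111 popcount=5 -> skip
r=48=110000 popcount=2 -> skip
r=49=110001 popcount=3 -> skip
r=50=110010 popcount=3 -> skip
r=51=110011 popcount=4 -> skip
r=52=110100 popcount=3 -> skip
r=53=110101 popcount=4 -> skip
r=54=110110 popcount=4 -> skip
r=55=110111 popcount=5 -> skip
r=56=111000 popcount=3 -> skip
r=57=111001 popcount=4 -> skip
r=58=111010 popcount=4 -> skip
r=59=111011 popcount=5 -> skip
r=60=111100 popcount=4 -> skip
r=61=111101 popcount=5 -> skip
r=62=111110 popcount=5 -> skip
r=63=111111 popcount=6 -> KEEP
r=64=1000000 popcount=1 -> skip
r=65=1000001 popcount=2 -> skip
r=66=1000010 popcount=2 -> skip
r=67=1000011 popcount=3 -> skip
Kept rows: 63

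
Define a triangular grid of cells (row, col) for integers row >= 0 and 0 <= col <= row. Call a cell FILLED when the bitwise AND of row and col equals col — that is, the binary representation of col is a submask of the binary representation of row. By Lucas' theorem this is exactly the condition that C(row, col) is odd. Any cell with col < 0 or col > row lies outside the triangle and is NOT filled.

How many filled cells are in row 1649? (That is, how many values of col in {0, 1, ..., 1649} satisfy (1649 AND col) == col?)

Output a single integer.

Answer: 64

Derivation:
1649 in binary = 11001110001
popcount(1649) = number of 1-bits in 11001110001 = 6
A col c satisfies (1649 AND c) == c iff every set bit of c is also set in 1649; each of the 6 set bits of 1649 can independently be on or off in c.
count = 2^6 = 64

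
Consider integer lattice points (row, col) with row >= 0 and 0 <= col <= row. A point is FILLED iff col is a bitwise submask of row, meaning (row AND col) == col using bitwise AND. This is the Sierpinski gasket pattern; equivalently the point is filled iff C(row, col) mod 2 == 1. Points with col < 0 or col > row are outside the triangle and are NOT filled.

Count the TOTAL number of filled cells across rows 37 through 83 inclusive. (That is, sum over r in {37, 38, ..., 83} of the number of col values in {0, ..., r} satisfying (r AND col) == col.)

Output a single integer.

Answer: 662

Derivation:
r37=100101 pc3: +8 =8
r38=100110 pc3: +8 =16
r39=100111 pc4: +16 =32
r40=101000 pc2: +4 =36
r41=101001 pc3: +8 =44
r42=101010 pc3: +8 =52
r43=101011 pc4: +16 =68
r44=101100 pc3: +8 =76
r45=101101 pc4: +16 =92
r46=101110 pc4: +16 =108
r47=101111 pc5: +32 =140
r48=110000 pc2: +4 =144
r49=110001 pc3: +8 =152
r50=110010 pc3: +8 =160
r51=110011 pc4: +16 =176
r52=110100 pc3: +8 =184
r53=110101 pc4: +16 =200
r54=110110 pc4: +16 =216
r55=110111 pc5: +32 =248
r56=111000 pc3: +8 =256
r57=111001 pc4: +16 =272
r58=111010 pc4: +16 =288
r59=111011 pc5: +32 =320
r60=111100 pc4: +16 =336
r61=111101 pc5: +32 =368
r62=111110 pc5: +32 =400
r63=111111 pc6: +64 =464
r64=1000000 pc1: +2 =466
r65=1000001 pc2: +4 =470
r66=1000010 pc2: +4 =474
r67=1000011 pc3: +8 =482
r68=1000100 pc2: +4 =486
r69=1000101 pc3: +8 =494
r70=1000110 pc3: +8 =502
r71=1000111 pc4: +16 =518
r72=1001000 pc2: +4 =522
r73=1001001 pc3: +8 =530
r74=1001010 pc3: +8 =538
r75=1001011 pc4: +16 =554
r76=1001100 pc3: +8 =562
r77=1001101 pc4: +16 =578
r78=1001110 pc4: +16 =594
r79=1001111 pc5: +32 =626
r80=1010000 pc2: +4 =630
r81=1010001 pc3: +8 =638
r82=1010010 pc3: +8 =646
r83=1010011 pc4: +16 =662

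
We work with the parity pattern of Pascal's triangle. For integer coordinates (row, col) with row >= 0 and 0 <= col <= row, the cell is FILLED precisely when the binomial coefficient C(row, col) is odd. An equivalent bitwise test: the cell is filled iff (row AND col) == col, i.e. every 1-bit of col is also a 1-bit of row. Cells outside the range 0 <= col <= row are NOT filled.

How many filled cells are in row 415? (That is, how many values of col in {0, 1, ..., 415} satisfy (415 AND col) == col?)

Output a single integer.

Answer: 128

Derivation:
415 in binary = 110011111
popcount(415) = number of 1-bits in 110011111 = 7
A col c satisfies (415 AND c) == c iff every set bit of c is also set in 415; each of the 7 set bits of 415 can independently be on or off in c.
count = 2^7 = 128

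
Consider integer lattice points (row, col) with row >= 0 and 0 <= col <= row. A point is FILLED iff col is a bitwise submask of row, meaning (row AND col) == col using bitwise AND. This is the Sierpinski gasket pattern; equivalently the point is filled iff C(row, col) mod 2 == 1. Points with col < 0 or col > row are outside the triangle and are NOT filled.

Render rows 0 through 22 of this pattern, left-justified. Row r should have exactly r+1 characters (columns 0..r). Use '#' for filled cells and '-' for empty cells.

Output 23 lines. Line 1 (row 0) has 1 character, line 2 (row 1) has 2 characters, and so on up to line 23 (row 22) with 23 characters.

r0=0: #
r1=1: ##
r2=10: #-#
r3=11: ####
r4=100: #---#
r5=101: ##--##
r6=110: #-#-#-#
r7=111: ########
r8=1000: #-------#
r9=1001: ##------##
r10=1010: #-#-----#-#
r11=1011: ####----####
r12=1100: #---#---#---#
r13=1101: ##--##--##--##
r14=1110: #-#-#-#-#-#-#-#
r15=1111: ################
r16=10000: #---------------#
r17=10001: ##--------------##
r18=10010: #-#-------------#-#
r19=10011: ####------------####
r20=10100: #---#-----------#---#
r21=10101: ##--##----------##--##
r22=10110: #-#-#-#---------#-#-#-#

Answer: #
##
#-#
####
#---#
##--##
#-#-#-#
########
#-------#
##------##
#-#-----#-#
####----####
#---#---#---#
##--##--##--##
#-#-#-#-#-#-#-#
################
#---------------#
##--------------##
#-#-------------#-#
####------------####
#---#-----------#---#
##--##----------##--##
#-#-#-#---------#-#-#-#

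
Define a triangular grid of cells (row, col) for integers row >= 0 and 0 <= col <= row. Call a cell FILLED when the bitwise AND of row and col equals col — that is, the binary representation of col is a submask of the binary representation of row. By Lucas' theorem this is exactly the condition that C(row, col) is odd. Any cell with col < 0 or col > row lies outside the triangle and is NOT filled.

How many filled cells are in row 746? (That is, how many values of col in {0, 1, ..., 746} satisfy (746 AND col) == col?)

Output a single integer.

Answer: 64

Derivation:
746 in binary = 1011101010
popcount(746) = number of 1-bits in 1011101010 = 6
A col c satisfies (746 AND c) == c iff every set bit of c is also set in 746; each of the 6 set bits of 746 can independently be on or off in c.
count = 2^6 = 64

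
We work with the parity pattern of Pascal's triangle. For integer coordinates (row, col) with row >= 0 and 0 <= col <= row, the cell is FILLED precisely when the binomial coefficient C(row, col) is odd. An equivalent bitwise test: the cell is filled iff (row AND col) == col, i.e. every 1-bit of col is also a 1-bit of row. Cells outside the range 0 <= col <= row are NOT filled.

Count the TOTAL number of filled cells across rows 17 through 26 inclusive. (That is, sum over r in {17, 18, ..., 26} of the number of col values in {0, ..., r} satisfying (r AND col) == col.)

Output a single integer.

r17=10001 pc2: +4 =4
r18=10010 pc2: +4 =8
r19=10011 pc3: +8 =16
r20=10100 pc2: +4 =20
r21=10101 pc3: +8 =28
r22=10110 pc3: +8 =36
r23=10111 pc4: +16 =52
r24=11000 pc2: +4 =56
r25=11001 pc3: +8 =64
r26=11010 pc3: +8 =72

Answer: 72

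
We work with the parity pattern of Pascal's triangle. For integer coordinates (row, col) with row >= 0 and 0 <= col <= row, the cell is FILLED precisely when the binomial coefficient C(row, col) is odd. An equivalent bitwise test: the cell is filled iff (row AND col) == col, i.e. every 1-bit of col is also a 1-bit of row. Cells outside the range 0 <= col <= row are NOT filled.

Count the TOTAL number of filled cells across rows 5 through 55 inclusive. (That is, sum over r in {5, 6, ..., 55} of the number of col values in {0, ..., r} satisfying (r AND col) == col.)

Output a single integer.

r5=101 pc2: +4 =4
r6=110 pc2: +4 =8
r7=111 pc3: +8 =16
r8=1000 pc1: +2 =18
r9=1001 pc2: +4 =22
r10=1010 pc2: +4 =26
r11=1011 pc3: +8 =34
r12=1100 pc2: +4 =38
r13=1101 pc3: +8 =46
r14=1110 pc3: +8 =54
r15=1111 pc4: +16 =70
r16=10000 pc1: +2 =72
r17=10001 pc2: +4 =76
r18=10010 pc2: +4 =80
r19=10011 pc3: +8 =88
r20=10100 pc2: +4 =92
r21=10101 pc3: +8 =100
r22=10110 pc3: +8 =108
r23=10111 pc4: +16 =124
r24=11000 pc2: +4 =128
r25=11001 pc3: +8 =136
r26=11010 pc3: +8 =144
r27=11011 pc4: +16 =160
r28=11100 pc3: +8 =168
r29=11101 pc4: +16 =184
r30=11110 pc4: +16 =200
r31=11111 pc5: +32 =232
r32=100000 pc1: +2 =234
r33=100001 pc2: +4 =238
r34=100010 pc2: +4 =242
r35=100011 pc3: +8 =250
r36=100100 pc2: +4 =254
r37=100101 pc3: +8 =262
r38=100110 pc3: +8 =270
r39=100111 pc4: +16 =286
r40=101000 pc2: +4 =290
r41=101001 pc3: +8 =298
r42=101010 pc3: +8 =306
r43=101011 pc4: +16 =322
r44=101100 pc3: +8 =330
r45=101101 pc4: +16 =346
r46=101110 pc4: +16 =362
r47=101111 pc5: +32 =394
r48=110000 pc2: +4 =398
r49=110001 pc3: +8 =406
r50=110010 pc3: +8 =414
r51=110011 pc4: +16 =430
r52=110100 pc3: +8 =438
r53=110101 pc4: +16 =454
r54=110110 pc4: +16 =470
r55=110111 pc5: +32 =502

Answer: 502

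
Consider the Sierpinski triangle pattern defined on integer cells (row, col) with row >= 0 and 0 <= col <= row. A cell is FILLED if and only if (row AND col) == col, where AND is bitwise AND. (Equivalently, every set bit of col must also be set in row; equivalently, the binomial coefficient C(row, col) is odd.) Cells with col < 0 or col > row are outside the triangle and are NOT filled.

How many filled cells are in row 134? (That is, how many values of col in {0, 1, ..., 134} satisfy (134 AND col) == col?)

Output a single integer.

Answer: 8

Derivation:
134 in binary = 10000110
popcount(134) = number of 1-bits in 10000110 = 3
A col c satisfies (134 AND c) == c iff every set bit of c is also set in 134; each of the 3 set bits of 134 can independently be on or off in c.
count = 2^3 = 8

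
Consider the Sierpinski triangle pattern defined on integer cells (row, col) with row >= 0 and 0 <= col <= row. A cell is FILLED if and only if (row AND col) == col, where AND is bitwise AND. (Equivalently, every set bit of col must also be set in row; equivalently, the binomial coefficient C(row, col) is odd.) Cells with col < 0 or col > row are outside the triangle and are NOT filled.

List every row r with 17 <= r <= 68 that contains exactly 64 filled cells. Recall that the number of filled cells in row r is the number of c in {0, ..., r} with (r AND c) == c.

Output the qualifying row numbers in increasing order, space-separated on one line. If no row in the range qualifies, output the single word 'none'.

Row r has 2^popcount(r) filled cells, so we need popcount(r) = log2(64) = 6.
Scan r = 17..68 and keep those with exactly 6 one-bits:
r=17=10001 popcount=2 -> skip
r=18=10010 popcount=2 -> skip
r=19=10011 popcount=3 -> skip
r=20=10100 popcount=2 -> skip
r=21=10101 popcount=3 -> skip
r=22=10110 popcount=3 -> skip
r=23=10111 popcount=4 -> skip
r=24=11000 popcount=2 -> skip
r=25=11001 popcount=3 -> skip
r=26=11010 popcount=3 -> skip
r=27=11011 popcount=4 -> skip
r=28=11100 popcount=3 -> skip
r=29=11101 popcount=4 -> skip
r=30=11110 popcount=4 -> skip
r=31=11111 popcount=5 -> skip
r=32=100000 popcount=1 -> skip
r=33=100001 popcount=2 -> skip
r=34=100010 popcount=2 -> skip
r=35=100011 popcount=3 -> skip
r=36=100100 popcount=2 -> skip
r=37=100101 popcount=3 -> skip
r=38=100110 popcount=3 -> skip
r=39=100111 popcount=4 -> skip
r=40=101000 popcount=2 -> skip
r=41=101001 popcount=3 -> skip
r=42=101010 popcount=3 -> skip
r=43=101011 popcount=4 -> skip
r=44=101100 popcount=3 -> skip
r=45=101101 popcount=4 -> skip
r=46=101110 popcount=4 -> skip
r=47=101111 popcount=5 -> skip
r=48=110000 popcount=2 -> skip
r=49=110001 popcount=3 -> skip
r=50=110010 popcount=3 -> skip
r=51=110011 popcount=4 -> skip
r=52=110100 popcount=3 -> skip
r=53=110101 popcount=4 -> skip
r=54=110110 popcount=4 -> skip
r=55=110111 popcount=5 -> skip
r=56=111000 popcount=3 -> skip
r=57=111001 popcount=4 -> skip
r=58=111010 popcount=4 -> skip
r=59=111011 popcount=5 -> skip
r=60=111100 popcount=4 -> skip
r=61=111101 popcount=5 -> skip
r=62=111110 popcount=5 -> skip
r=63=111111 popcount=6 -> KEEP
r=64=1000000 popcount=1 -> skip
r=65=1000001 popcount=2 -> skip
r=66=1000010 popcount=2 -> skip
r=67=1000011 popcount=3 -> skip
r=68=1000100 popcount=2 -> skip
Kept rows: 63

Answer: 63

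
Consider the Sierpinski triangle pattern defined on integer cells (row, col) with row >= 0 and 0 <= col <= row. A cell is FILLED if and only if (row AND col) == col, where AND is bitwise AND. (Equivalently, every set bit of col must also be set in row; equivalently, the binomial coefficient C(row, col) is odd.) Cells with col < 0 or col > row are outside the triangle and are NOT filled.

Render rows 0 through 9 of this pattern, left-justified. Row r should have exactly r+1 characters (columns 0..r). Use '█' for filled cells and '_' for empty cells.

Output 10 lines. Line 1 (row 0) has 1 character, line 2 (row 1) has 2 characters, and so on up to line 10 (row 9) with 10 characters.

Answer: █
██
█_█
████
█___█
██__██
█_█_█_█
████████
█_______█
██______██

Derivation:
r0=0: █
r1=1: ██
r2=10: █_█
r3=11: ████
r4=100: █___█
r5=101: ██__██
r6=110: █_█_█_█
r7=111: ████████
r8=1000: █_______█
r9=1001: ██______██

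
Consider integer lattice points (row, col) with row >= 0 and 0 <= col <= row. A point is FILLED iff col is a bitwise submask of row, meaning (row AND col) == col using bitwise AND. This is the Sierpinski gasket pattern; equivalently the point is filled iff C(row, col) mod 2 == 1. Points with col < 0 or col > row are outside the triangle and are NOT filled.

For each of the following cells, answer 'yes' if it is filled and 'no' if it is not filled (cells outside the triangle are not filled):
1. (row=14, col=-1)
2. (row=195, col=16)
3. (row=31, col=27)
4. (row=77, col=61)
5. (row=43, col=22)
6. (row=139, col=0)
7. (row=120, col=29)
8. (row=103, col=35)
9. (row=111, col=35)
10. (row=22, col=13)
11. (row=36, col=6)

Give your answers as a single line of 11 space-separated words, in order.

Answer: no no yes no no yes no yes yes no no

Derivation:
(14,-1): col outside [0, 14] -> not filled
(195,16): row=0b11000011, col=0b10000, row AND col = 0b0 = 0; 0 != 16 -> empty
(31,27): row=0b11111, col=0b11011, row AND col = 0b11011 = 27; 27 == 27 -> filled
(77,61): row=0b1001101, col=0b111101, row AND col = 0b1101 = 13; 13 != 61 -> empty
(43,22): row=0b101011, col=0b10110, row AND col = 0b10 = 2; 2 != 22 -> empty
(139,0): row=0b10001011, col=0b0, row AND col = 0b0 = 0; 0 == 0 -> filled
(120,29): row=0b1111000, col=0b11101, row AND col = 0b11000 = 24; 24 != 29 -> empty
(103,35): row=0b1100111, col=0b100011, row AND col = 0b100011 = 35; 35 == 35 -> filled
(111,35): row=0b1101111, col=0b100011, row AND col = 0b100011 = 35; 35 == 35 -> filled
(22,13): row=0b10110, col=0b1101, row AND col = 0b100 = 4; 4 != 13 -> empty
(36,6): row=0b100100, col=0b110, row AND col = 0b100 = 4; 4 != 6 -> empty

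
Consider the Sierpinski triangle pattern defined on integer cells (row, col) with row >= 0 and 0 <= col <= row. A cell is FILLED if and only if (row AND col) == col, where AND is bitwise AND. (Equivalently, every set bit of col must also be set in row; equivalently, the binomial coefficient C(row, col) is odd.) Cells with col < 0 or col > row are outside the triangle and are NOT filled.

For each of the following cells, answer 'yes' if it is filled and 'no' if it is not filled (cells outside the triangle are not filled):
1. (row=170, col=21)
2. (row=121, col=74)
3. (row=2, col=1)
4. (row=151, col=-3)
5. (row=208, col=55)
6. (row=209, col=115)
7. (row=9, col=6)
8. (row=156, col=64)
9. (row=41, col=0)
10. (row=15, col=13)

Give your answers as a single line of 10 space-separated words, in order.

Answer: no no no no no no no no yes yes

Derivation:
(170,21): row=0b10101010, col=0b10101, row AND col = 0b0 = 0; 0 != 21 -> empty
(121,74): row=0b1111001, col=0b1001010, row AND col = 0b1001000 = 72; 72 != 74 -> empty
(2,1): row=0b10, col=0b1, row AND col = 0b0 = 0; 0 != 1 -> empty
(151,-3): col outside [0, 151] -> not filled
(208,55): row=0b11010000, col=0b110111, row AND col = 0b10000 = 16; 16 != 55 -> empty
(209,115): row=0b11010001, col=0b1110011, row AND col = 0b1010001 = 81; 81 != 115 -> empty
(9,6): row=0b1001, col=0b110, row AND col = 0b0 = 0; 0 != 6 -> empty
(156,64): row=0b10011100, col=0b1000000, row AND col = 0b0 = 0; 0 != 64 -> empty
(41,0): row=0b101001, col=0b0, row AND col = 0b0 = 0; 0 == 0 -> filled
(15,13): row=0b1111, col=0b1101, row AND col = 0b1101 = 13; 13 == 13 -> filled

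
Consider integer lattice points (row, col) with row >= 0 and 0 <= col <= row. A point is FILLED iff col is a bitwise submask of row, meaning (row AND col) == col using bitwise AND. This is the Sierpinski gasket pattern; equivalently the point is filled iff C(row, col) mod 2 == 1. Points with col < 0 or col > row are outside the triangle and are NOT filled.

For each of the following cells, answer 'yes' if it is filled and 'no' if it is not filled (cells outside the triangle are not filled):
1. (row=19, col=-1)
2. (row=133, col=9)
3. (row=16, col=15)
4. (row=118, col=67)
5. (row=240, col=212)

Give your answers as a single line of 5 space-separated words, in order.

(19,-1): col outside [0, 19] -> not filled
(133,9): row=0b10000101, col=0b1001, row AND col = 0b1 = 1; 1 != 9 -> empty
(16,15): row=0b10000, col=0b1111, row AND col = 0b0 = 0; 0 != 15 -> empty
(118,67): row=0b1110110, col=0b1000011, row AND col = 0b1000010 = 66; 66 != 67 -> empty
(240,212): row=0b11110000, col=0b11010100, row AND col = 0b11010000 = 208; 208 != 212 -> empty

Answer: no no no no no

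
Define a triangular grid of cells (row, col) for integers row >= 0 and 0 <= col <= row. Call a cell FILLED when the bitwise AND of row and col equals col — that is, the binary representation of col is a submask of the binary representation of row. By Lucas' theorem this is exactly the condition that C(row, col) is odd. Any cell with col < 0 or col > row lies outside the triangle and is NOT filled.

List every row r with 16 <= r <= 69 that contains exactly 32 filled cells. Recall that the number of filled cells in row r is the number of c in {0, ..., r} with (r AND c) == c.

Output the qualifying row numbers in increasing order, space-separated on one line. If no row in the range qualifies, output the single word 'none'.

Row r has 2^popcount(r) filled cells, so we need popcount(r) = log2(32) = 5.
Scan r = 16..69 and keep those with exactly 5 one-bits:
r=16=10000 popcount=1 -> skip
r=17=10001 popcount=2 -> skip
r=18=10010 popcount=2 -> skip
r=19=10011 popcount=3 -> skip
r=20=10100 popcount=2 -> skip
r=21=10101 popcount=3 -> skip
r=22=10110 popcount=3 -> skip
r=23=10111 popcount=4 -> skip
r=24=11000 popcount=2 -> skip
r=25=11001 popcount=3 -> skip
r=26=11010 popcount=3 -> skip
r=27=11011 popcount=4 -> skip
r=28=11100 popcount=3 -> skip
r=29=11101 popcount=4 -> skip
r=30=11110 popcount=4 -> skip
r=31=11111 popcount=5 -> KEEP
r=32=100000 popcount=1 -> skip
r=33=100001 popcount=2 -> skip
r=34=100010 popcount=2 -> skip
r=35=100011 popcount=3 -> skip
r=36=100100 popcount=2 -> skip
r=37=100101 popcount=3 -> skip
r=38=100110 popcount=3 -> skip
r=39=100111 popcount=4 -> skip
r=40=101000 popcount=2 -> skip
r=41=101001 popcount=3 -> skip
r=42=101010 popcount=3 -> skip
r=43=101011 popcount=4 -> skip
r=44=101100 popcount=3 -> skip
r=45=101101 popcount=4 -> skip
r=46=101110 popcount=4 -> skip
r=47=101111 popcount=5 -> KEEP
r=48=110000 popcount=2 -> skip
r=49=110001 popcount=3 -> skip
r=50=110010 popcount=3 -> skip
r=51=110011 popcount=4 -> skip
r=52=110100 popcount=3 -> skip
r=53=110101 popcount=4 -> skip
r=54=110110 popcount=4 -> skip
r=55=110111 popcount=5 -> KEEP
r=56=111000 popcount=3 -> skip
r=57=111001 popcount=4 -> skip
r=58=111010 popcount=4 -> skip
r=59=111011 popcount=5 -> KEEP
r=60=111100 popcount=4 -> skip
r=61=111101 popcount=5 -> KEEP
r=62=111110 popcount=5 -> KEEP
r=63=111111 popcount=6 -> skip
r=64=1000000 popcount=1 -> skip
r=65=1000001 popcount=2 -> skip
r=66=1000010 popcount=2 -> skip
r=67=1000011 popcount=3 -> skip
r=68=1000100 popcount=2 -> skip
r=69=1000101 popcount=3 -> skip
Kept rows: 31 47 55 59 61 62

Answer: 31 47 55 59 61 62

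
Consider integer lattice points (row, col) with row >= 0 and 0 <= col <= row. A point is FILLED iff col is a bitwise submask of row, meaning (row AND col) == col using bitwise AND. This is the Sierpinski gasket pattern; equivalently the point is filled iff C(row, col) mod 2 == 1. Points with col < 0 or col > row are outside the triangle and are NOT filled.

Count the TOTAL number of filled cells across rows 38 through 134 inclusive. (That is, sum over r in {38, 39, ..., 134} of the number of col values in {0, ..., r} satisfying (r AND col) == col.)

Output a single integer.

r38=100110 pc3: +8 =8
r39=100111 pc4: +16 =24
r40=101000 pc2: +4 =28
r41=101001 pc3: +8 =36
r42=101010 pc3: +8 =44
r43=101011 pc4: +16 =60
r44=101100 pc3: +8 =68
r45=101101 pc4: +16 =84
r46=101110 pc4: +16 =100
r47=101111 pc5: +32 =132
r48=110000 pc2: +4 =136
r49=110001 pc3: +8 =144
r50=110010 pc3: +8 =152
r51=110011 pc4: +16 =168
r52=110100 pc3: +8 =176
r53=110101 pc4: +16 =192
r54=110110 pc4: +16 =208
r55=110111 pc5: +32 =240
r56=111000 pc3: +8 =248
r57=111001 pc4: +16 =264
r58=111010 pc4: +16 =280
r59=111011 pc5: +32 =312
r60=111100 pc4: +16 =328
r61=111101 pc5: +32 =360
r62=111110 pc5: +32 =392
r63=111111 pc6: +64 =456
r64=1000000 pc1: +2 =458
r65=1000001 pc2: +4 =462
r66=1000010 pc2: +4 =466
r67=1000011 pc3: +8 =474
r68=1000100 pc2: +4 =478
r69=1000101 pc3: +8 =486
r70=1000110 pc3: +8 =494
r71=1000111 pc4: +16 =510
r72=1001000 pc2: +4 =514
r73=1001001 pc3: +8 =522
r74=1001010 pc3: +8 =530
r75=1001011 pc4: +16 =546
r76=1001100 pc3: +8 =554
r77=1001101 pc4: +16 =570
r78=1001110 pc4: +16 =586
r79=1001111 pc5: +32 =618
r80=1010000 pc2: +4 =622
r81=1010001 pc3: +8 =630
r82=1010010 pc3: +8 =638
r83=1010011 pc4: +16 =654
r84=1010100 pc3: +8 =662
r85=1010101 pc4: +16 =678
r86=1010110 pc4: +16 =694
r87=1010111 pc5: +32 =726
r88=1011000 pc3: +8 =734
r89=1011001 pc4: +16 =750
r90=1011010 pc4: +16 =766
r91=1011011 pc5: +32 =798
r92=1011100 pc4: +16 =814
r93=1011101 pc5: +32 =846
r94=1011110 pc5: +32 =878
r95=1011111 pc6: +64 =942
r96=1100000 pc2: +4 =946
r97=1100001 pc3: +8 =954
r98=1100010 pc3: +8 =962
r99=1100011 pc4: +16 =978
r100=1100100 pc3: +8 =986
r101=1100101 pc4: +16 =1002
r102=1100110 pc4: +16 =1018
r103=1100111 pc5: +32 =1050
r104=1101000 pc3: +8 =1058
r105=1101001 pc4: +16 =1074
r106=1101010 pc4: +16 =1090
r107=1101011 pc5: +32 =1122
r108=1101100 pc4: +16 =1138
r109=1101101 pc5: +32 =1170
r110=1101110 pc5: +32 =1202
r111=1101111 pc6: +64 =1266
r112=1110000 pc3: +8 =1274
r113=1110001 pc4: +16 =1290
r114=1110010 pc4: +16 =1306
r115=1110011 pc5: +32 =1338
r116=1110100 pc4: +16 =1354
r117=1110101 pc5: +32 =1386
r118=1110110 pc5: +32 =1418
r119=1110111 pc6: +64 =1482
r120=1111000 pc4: +16 =1498
r121=1111001 pc5: +32 =1530
r122=1111010 pc5: +32 =1562
r123=1111011 pc6: +64 =1626
r124=1111100 pc5: +32 =1658
r125=1111101 pc6: +64 =1722
r126=1111110 pc6: +64 =1786
r127=1111111 pc7: +128 =1914
r128=10000000 pc1: +2 =1916
r129=10000001 pc2: +4 =1920
r130=10000010 pc2: +4 =1924
r131=10000011 pc3: +8 =1932
r132=10000100 pc2: +4 =1936
r133=10000101 pc3: +8 =1944
r134=10000110 pc3: +8 =1952

Answer: 1952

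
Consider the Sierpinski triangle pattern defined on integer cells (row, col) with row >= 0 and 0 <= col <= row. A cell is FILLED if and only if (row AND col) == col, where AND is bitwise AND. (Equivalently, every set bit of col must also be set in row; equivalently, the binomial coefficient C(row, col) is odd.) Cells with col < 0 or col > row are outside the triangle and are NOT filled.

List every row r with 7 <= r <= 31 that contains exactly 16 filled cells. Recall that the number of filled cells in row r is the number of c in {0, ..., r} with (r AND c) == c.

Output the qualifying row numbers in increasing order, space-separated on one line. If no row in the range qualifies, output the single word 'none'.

Answer: 15 23 27 29 30

Derivation:
Row r has 2^popcount(r) filled cells, so we need popcount(r) = log2(16) = 4.
Scan r = 7..31 and keep those with exactly 4 one-bits:
r=7=111 popcount=3 -> skip
r=8=1000 popcount=1 -> skip
r=9=1001 popcount=2 -> skip
r=10=1010 popcount=2 -> skip
r=11=1011 popcount=3 -> skip
r=12=1100 popcount=2 -> skip
r=13=1101 popcount=3 -> skip
r=14=1110 popcount=3 -> skip
r=15=1111 popcount=4 -> KEEP
r=16=10000 popcount=1 -> skip
r=17=10001 popcount=2 -> skip
r=18=10010 popcount=2 -> skip
r=19=10011 popcount=3 -> skip
r=20=10100 popcount=2 -> skip
r=21=10101 popcount=3 -> skip
r=22=10110 popcount=3 -> skip
r=23=10111 popcount=4 -> KEEP
r=24=11000 popcount=2 -> skip
r=25=11001 popcount=3 -> skip
r=26=11010 popcount=3 -> skip
r=27=11011 popcount=4 -> KEEP
r=28=11100 popcount=3 -> skip
r=29=11101 popcount=4 -> KEEP
r=30=11110 popcount=4 -> KEEP
r=31=11111 popcount=5 -> skip
Kept rows: 15 23 27 29 30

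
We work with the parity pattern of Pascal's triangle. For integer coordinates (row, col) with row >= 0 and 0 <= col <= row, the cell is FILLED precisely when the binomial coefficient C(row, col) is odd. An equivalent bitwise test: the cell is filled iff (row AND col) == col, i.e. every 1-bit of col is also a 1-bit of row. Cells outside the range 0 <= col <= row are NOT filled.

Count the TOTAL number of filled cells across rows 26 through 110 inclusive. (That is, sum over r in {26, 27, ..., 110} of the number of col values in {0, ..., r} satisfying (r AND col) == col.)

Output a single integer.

Answer: 1328

Derivation:
r26=11010 pc3: +8 =8
r27=11011 pc4: +16 =24
r28=11100 pc3: +8 =32
r29=11101 pc4: +16 =48
r30=11110 pc4: +16 =64
r31=11111 pc5: +32 =96
r32=100000 pc1: +2 =98
r33=100001 pc2: +4 =102
r34=100010 pc2: +4 =106
r35=100011 pc3: +8 =114
r36=100100 pc2: +4 =118
r37=100101 pc3: +8 =126
r38=100110 pc3: +8 =134
r39=100111 pc4: +16 =150
r40=101000 pc2: +4 =154
r41=101001 pc3: +8 =162
r42=101010 pc3: +8 =170
r43=101011 pc4: +16 =186
r44=101100 pc3: +8 =194
r45=101101 pc4: +16 =210
r46=101110 pc4: +16 =226
r47=101111 pc5: +32 =258
r48=110000 pc2: +4 =262
r49=110001 pc3: +8 =270
r50=110010 pc3: +8 =278
r51=110011 pc4: +16 =294
r52=110100 pc3: +8 =302
r53=110101 pc4: +16 =318
r54=110110 pc4: +16 =334
r55=110111 pc5: +32 =366
r56=111000 pc3: +8 =374
r57=111001 pc4: +16 =390
r58=111010 pc4: +16 =406
r59=111011 pc5: +32 =438
r60=111100 pc4: +16 =454
r61=111101 pc5: +32 =486
r62=111110 pc5: +32 =518
r63=111111 pc6: +64 =582
r64=1000000 pc1: +2 =584
r65=1000001 pc2: +4 =588
r66=1000010 pc2: +4 =592
r67=1000011 pc3: +8 =600
r68=1000100 pc2: +4 =604
r69=1000101 pc3: +8 =612
r70=1000110 pc3: +8 =620
r71=1000111 pc4: +16 =636
r72=1001000 pc2: +4 =640
r73=1001001 pc3: +8 =648
r74=1001010 pc3: +8 =656
r75=1001011 pc4: +16 =672
r76=1001100 pc3: +8 =680
r77=1001101 pc4: +16 =696
r78=1001110 pc4: +16 =712
r79=1001111 pc5: +32 =744
r80=1010000 pc2: +4 =748
r81=1010001 pc3: +8 =756
r82=1010010 pc3: +8 =764
r83=1010011 pc4: +16 =780
r84=1010100 pc3: +8 =788
r85=1010101 pc4: +16 =804
r86=1010110 pc4: +16 =820
r87=1010111 pc5: +32 =852
r88=1011000 pc3: +8 =860
r89=1011001 pc4: +16 =876
r90=1011010 pc4: +16 =892
r91=1011011 pc5: +32 =924
r92=1011100 pc4: +16 =940
r93=1011101 pc5: +32 =972
r94=1011110 pc5: +32 =1004
r95=1011111 pc6: +64 =1068
r96=1100000 pc2: +4 =1072
r97=1100001 pc3: +8 =1080
r98=1100010 pc3: +8 =1088
r99=1100011 pc4: +16 =1104
r100=1100100 pc3: +8 =1112
r101=1100101 pc4: +16 =1128
r102=1100110 pc4: +16 =1144
r103=1100111 pc5: +32 =1176
r104=1101000 pc3: +8 =1184
r105=1101001 pc4: +16 =1200
r106=1101010 pc4: +16 =1216
r107=1101011 pc5: +32 =1248
r108=1101100 pc4: +16 =1264
r109=1101101 pc5: +32 =1296
r110=1101110 pc5: +32 =1328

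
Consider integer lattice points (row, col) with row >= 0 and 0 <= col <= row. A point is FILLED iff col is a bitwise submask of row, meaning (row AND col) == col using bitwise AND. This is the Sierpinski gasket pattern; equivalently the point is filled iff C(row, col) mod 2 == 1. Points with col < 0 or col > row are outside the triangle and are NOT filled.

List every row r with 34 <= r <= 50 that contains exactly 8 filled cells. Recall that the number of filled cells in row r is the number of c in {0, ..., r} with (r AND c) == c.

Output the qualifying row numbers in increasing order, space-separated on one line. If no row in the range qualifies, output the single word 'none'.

Answer: 35 37 38 41 42 44 49 50

Derivation:
Row r has 2^popcount(r) filled cells, so we need popcount(r) = log2(8) = 3.
Scan r = 34..50 and keep those with exactly 3 one-bits:
r=34=100010 popcount=2 -> skip
r=35=100011 popcount=3 -> KEEP
r=36=100100 popcount=2 -> skip
r=37=100101 popcount=3 -> KEEP
r=38=100110 popcount=3 -> KEEP
r=39=100111 popcount=4 -> skip
r=40=101000 popcount=2 -> skip
r=41=101001 popcount=3 -> KEEP
r=42=101010 popcount=3 -> KEEP
r=43=101011 popcount=4 -> skip
r=44=101100 popcount=3 -> KEEP
r=45=101101 popcount=4 -> skip
r=46=101110 popcount=4 -> skip
r=47=101111 popcount=5 -> skip
r=48=110000 popcount=2 -> skip
r=49=110001 popcount=3 -> KEEP
r=50=110010 popcount=3 -> KEEP
Kept rows: 35 37 38 41 42 44 49 50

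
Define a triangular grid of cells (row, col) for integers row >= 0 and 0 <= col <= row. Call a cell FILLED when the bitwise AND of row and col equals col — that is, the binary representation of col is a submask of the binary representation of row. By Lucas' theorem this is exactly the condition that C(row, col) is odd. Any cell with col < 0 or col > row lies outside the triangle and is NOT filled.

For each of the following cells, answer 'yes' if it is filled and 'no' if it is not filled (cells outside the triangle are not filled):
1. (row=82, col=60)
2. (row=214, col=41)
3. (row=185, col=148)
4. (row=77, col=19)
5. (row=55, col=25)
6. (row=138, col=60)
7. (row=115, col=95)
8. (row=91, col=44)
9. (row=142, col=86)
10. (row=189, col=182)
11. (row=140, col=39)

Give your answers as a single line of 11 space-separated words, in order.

(82,60): row=0b1010010, col=0b111100, row AND col = 0b10000 = 16; 16 != 60 -> empty
(214,41): row=0b11010110, col=0b101001, row AND col = 0b0 = 0; 0 != 41 -> empty
(185,148): row=0b10111001, col=0b10010100, row AND col = 0b10010000 = 144; 144 != 148 -> empty
(77,19): row=0b1001101, col=0b10011, row AND col = 0b1 = 1; 1 != 19 -> empty
(55,25): row=0b110111, col=0b11001, row AND col = 0b10001 = 17; 17 != 25 -> empty
(138,60): row=0b10001010, col=0b111100, row AND col = 0b1000 = 8; 8 != 60 -> empty
(115,95): row=0b1110011, col=0b1011111, row AND col = 0b1010011 = 83; 83 != 95 -> empty
(91,44): row=0b1011011, col=0b101100, row AND col = 0b1000 = 8; 8 != 44 -> empty
(142,86): row=0b10001110, col=0b1010110, row AND col = 0b110 = 6; 6 != 86 -> empty
(189,182): row=0b10111101, col=0b10110110, row AND col = 0b10110100 = 180; 180 != 182 -> empty
(140,39): row=0b10001100, col=0b100111, row AND col = 0b100 = 4; 4 != 39 -> empty

Answer: no no no no no no no no no no no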